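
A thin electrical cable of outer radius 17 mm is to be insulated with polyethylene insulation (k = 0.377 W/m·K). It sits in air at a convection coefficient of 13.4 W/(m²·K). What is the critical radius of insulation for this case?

For a cylinder r_cr = k/h = 0.377/13.4
r_cr = 28.1 mm; since the bare radius (17 mm) is below r_cr, adding a thin layer of insulation will *increase* heat loss.

r_cr ≈ 28.1 mm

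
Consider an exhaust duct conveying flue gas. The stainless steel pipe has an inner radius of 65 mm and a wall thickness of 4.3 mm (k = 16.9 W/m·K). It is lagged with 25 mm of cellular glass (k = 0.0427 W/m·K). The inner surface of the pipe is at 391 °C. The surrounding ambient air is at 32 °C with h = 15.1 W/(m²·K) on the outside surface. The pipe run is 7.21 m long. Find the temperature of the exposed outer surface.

Treating each annulus and film as a series resistance:
R_stainless steel pipe wall = ln(69.3/65)/(2π×16.9×7.21) = 8.367×10^-5 K/W
R_cellular glass = ln(94.3/69.3)/(2π×0.0427×7.21) = 0.1592 K/W
R_outer film = 1/(h_o·2πr_oL) = 1/(15.1×2π×0.0943×7.21) = 0.0155 K/W
R_total = 0.1748 K/W
Q = ΔT/R_total = 359/0.1748
Q = 2050 W
T_interface = T_inner − Q·ΣR(inner→interface) = 391 − 2050×0.1593

T ≈ 63.8 °C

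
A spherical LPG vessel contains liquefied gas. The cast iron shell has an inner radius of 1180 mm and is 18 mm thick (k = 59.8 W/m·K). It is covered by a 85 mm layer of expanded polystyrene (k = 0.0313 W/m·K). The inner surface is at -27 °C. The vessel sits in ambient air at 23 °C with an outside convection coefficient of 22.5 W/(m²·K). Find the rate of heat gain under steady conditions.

Q ≈ 350 W

Spherical conduction: R = (1/r_in − 1/r_out)/(4πk) per layer; series-sum.
R_cast iron shell = (1/1.18 − 1/1.198)/(4π×59.8) = 1.694×10^-5 K/W
R_expanded polystyrene = (1/1.198 − 1/1.283)/(4π×0.0313) = 0.1406 K/W
R_outer film = 1/(h·4πr_o²) = 1/(22.5×4π×1.283²) = 0.002149 K/W
R_total = 0.1428 K/W
Q = ΔT/R_total = 50/0.1428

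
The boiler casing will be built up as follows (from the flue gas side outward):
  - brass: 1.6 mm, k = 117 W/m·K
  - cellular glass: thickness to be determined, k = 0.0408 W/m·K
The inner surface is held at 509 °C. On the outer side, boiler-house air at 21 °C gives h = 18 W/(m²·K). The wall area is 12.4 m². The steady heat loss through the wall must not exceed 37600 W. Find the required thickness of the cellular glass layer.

L ≈ 4.3 mm

Using the resistance-network approach (series):
R_brass = L/(kA) = 0.0016/(117×12.4) = 1.103×10^-6 K/W
R_outer film = 1/(h_o·A) = 1/(18×12.4) = 0.00448 K/W
Sum of the known resistances R_other = 0.004481 K/W
Required total resistance R_tot = ΔT/Q_allow = 488/37600 = 0.01298 K/W
R_cellular glass = R_tot − R_other = 0.008497 K/W
L = R·k·A = 0.008497×0.0408×12.4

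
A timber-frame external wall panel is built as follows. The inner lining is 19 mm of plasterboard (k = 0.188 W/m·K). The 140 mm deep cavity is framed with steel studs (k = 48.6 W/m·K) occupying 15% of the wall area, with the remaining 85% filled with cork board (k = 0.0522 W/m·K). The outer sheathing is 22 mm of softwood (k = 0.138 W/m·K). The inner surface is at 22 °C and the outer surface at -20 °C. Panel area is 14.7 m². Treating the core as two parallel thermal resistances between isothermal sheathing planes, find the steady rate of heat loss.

Q ≈ 2210 W

Sheathing layers in series; stud and cavity paths in parallel between them.
R_inner = 0.019/(0.188×14.7) = 0.006875 K/W
R_stud  = 0.14/(48.6×0.15×14.7) = 0.001306 K/W
R_cav   = 0.14/(0.0522×0.85×14.7) = 0.2146 K/W
1/R_core = 1/R_stud + 1/R_cav → R_core = 0.001299 K/W
R_outer = 0.022/(0.138×14.7) = 0.01084 K/W
R_total = 0.01902 K/W
Q = ΔT/R_total = 42/0.01902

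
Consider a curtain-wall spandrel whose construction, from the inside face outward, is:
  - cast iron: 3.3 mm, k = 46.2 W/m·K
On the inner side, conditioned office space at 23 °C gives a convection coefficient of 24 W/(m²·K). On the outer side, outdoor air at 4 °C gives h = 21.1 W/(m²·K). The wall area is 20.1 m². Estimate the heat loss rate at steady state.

Q ≈ 4280 W

Model the wall as resistances in series:
R_inner film = 1/(h_i·A) = 1/(24×20.1) = 0.002073 K/W
R_cast iron = L/(kA) = 0.0033/(46.2×20.1) = 3.554×10^-6 K/W
R_outer film = 1/(h_o·A) = 1/(21.1×20.1) = 0.002358 K/W
R_total = 0.004434 K/W
Q = ΔT / R_total = 19 / 0.004434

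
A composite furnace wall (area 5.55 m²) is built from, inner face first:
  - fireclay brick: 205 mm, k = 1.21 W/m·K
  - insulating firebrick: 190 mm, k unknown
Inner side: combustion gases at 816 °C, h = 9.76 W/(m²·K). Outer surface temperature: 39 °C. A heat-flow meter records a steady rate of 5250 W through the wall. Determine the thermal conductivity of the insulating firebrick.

Model the wall as resistances in series:
R_inner film = 1/(h_i·A) = 1/(9.76×5.55) = 0.01846 K/W
R_fireclay brick = L/(kA) = 0.205/(1.21×5.55) = 0.03053 K/W
Sum of known resistances R_other = 0.04899 K/W
Total R = ΔT/Q = 777/5250 = 0.148 K/W
R_insulating firebrick = R_total − R_other = 0.09901 K/W
k = L/(R·A) = 0.19/(0.09901×5.55)

k ≈ 0.346 W/(m·K)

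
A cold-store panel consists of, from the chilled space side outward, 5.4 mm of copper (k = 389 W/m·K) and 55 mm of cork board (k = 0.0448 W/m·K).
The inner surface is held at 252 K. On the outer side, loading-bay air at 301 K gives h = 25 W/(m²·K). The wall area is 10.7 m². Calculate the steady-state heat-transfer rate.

Thermal resistances in series:
R_copper = L/(kA) = 0.0054/(389×10.7) = 1.297×10^-6 K/W
R_cork board = L/(kA) = 0.055/(0.0448×10.7) = 0.1147 K/W
R_outer film = 1/(h_o·A) = 1/(25×10.7) = 0.003738 K/W
R_total = 0.1185 K/W
Q = ΔT / R_total = 49 / 0.1185

Q ≈ 414 W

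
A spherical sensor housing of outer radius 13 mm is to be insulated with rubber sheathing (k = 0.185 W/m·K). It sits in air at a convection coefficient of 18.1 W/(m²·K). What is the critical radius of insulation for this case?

For a sphere r_cr = 2k/h = 2×0.185/18.1
r_cr = 20.4 mm; since the bare radius (13 mm) is below r_cr, adding a thin layer of insulation will *increase* heat loss.

r_cr ≈ 20.4 mm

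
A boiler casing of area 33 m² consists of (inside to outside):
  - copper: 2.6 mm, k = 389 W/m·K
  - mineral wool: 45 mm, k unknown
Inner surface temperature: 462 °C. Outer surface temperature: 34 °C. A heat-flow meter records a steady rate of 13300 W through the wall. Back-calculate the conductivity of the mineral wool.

k ≈ 0.0424 W/(m·K)

Treating each layer as a thermal resistance in series:
R_copper = L/(kA) = 0.0026/(389×33) = 2.025×10^-7 K/W
Sum of known resistances R_other = 2.025×10^-7 K/W
Total R = ΔT/Q = 428/13300 = 0.03218 K/W
R_mineral wool = R_total − R_other = 0.03218 K/W
k = L/(R·A) = 0.045/(0.03218×33)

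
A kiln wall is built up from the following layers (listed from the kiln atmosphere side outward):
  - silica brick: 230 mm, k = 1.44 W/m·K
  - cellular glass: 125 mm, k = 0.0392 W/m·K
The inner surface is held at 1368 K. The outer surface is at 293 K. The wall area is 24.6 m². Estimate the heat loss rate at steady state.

Model the wall as resistances in series:
R_silica brick = L/(kA) = 0.23/(1.44×24.6) = 0.006493 K/W
R_cellular glass = L/(kA) = 0.125/(0.0392×24.6) = 0.1296 K/W
R_total = 0.1361 K/W
Q = ΔT / R_total = 1075 / 0.1361

Q ≈ 7900 W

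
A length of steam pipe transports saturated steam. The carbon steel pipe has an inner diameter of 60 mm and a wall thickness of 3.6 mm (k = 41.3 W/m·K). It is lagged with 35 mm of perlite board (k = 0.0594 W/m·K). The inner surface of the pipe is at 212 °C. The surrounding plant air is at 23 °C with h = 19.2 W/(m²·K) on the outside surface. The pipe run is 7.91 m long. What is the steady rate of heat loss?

For a radial system each layer contributes R = ln(r_out/r_in)/(2πkL); films add R = 1/(hA).
R_carbon steel pipe wall = ln(33.6/30)/(2π×41.3×7.91) = 5.521×10^-5 K/W
R_perlite board = ln(68.6/33.6)/(2π×0.0594×7.91) = 0.2418 K/W
R_outer film = 1/(h_o·2πr_oL) = 1/(19.2×2π×0.0686×7.91) = 0.01528 K/W
R_total = 0.2571 K/W
Q = ΔT/R_total = 189/0.2571

Q ≈ 735 W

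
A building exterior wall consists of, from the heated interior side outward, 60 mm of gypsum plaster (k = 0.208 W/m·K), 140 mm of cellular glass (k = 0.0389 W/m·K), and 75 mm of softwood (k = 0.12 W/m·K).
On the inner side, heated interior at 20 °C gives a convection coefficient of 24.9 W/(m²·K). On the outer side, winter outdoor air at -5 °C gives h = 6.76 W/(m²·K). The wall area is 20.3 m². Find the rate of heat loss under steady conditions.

Q ≈ 108 W

Model the wall as resistances in series:
R_inner film = 1/(h_i·A) = 1/(24.9×20.3) = 0.001978 K/W
R_gypsum plaster = L/(kA) = 0.06/(0.208×20.3) = 0.01421 K/W
R_cellular glass = L/(kA) = 0.14/(0.0389×20.3) = 0.1773 K/W
R_softwood = L/(kA) = 0.075/(0.12×20.3) = 0.03079 K/W
R_outer film = 1/(h_o·A) = 1/(6.76×20.3) = 0.007287 K/W
R_total = 0.2316 K/W
Q = ΔT / R_total = 25 / 0.2316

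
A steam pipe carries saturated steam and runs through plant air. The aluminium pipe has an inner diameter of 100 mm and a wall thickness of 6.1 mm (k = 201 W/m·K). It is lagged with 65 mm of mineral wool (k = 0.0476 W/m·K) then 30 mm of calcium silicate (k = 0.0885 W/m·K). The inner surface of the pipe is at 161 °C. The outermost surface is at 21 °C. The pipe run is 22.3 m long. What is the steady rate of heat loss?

Radial resistances (cylindrical: R_cond = ln(r_o/r_i)/(2πkL), R_conv = 1/(h·2πrL)):
R_aluminium pipe wall = ln(56.1/50)/(2π×201×22.3) = 4.087×10^-6 K/W
R_mineral wool = ln(121.1/56.1)/(2π×0.0476×22.3) = 0.1154 K/W
R_calcium silicate = ln(151.1/121.1)/(2π×0.0885×22.3) = 0.01785 K/W
R_total = 0.1332 K/W
Q = ΔT/R_total = 140/0.1332

Q ≈ 1050 W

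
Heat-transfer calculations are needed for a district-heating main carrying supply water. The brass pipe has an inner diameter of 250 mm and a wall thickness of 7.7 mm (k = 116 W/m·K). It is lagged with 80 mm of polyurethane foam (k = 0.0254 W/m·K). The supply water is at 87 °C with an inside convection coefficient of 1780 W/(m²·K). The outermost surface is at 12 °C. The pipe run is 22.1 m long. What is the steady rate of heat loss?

Radial resistances (cylindrical: R_cond = ln(r_o/r_i)/(2πkL), R_conv = 1/(h·2πrL)):
R_inner film = 1/(h_i·2πr₁L) = 1/(1780×2π×0.125×22.1) = 3.237×10^-5 K/W
R_brass pipe wall = ln(132.7/125)/(2π×116×22.1) = 3.711×10^-6 K/W
R_polyurethane foam = ln(212.7/132.7)/(2π×0.0254×22.1) = 0.1338 K/W
R_total = 0.1338 K/W
Q = ΔT/R_total = 75/0.1338

Q ≈ 561 W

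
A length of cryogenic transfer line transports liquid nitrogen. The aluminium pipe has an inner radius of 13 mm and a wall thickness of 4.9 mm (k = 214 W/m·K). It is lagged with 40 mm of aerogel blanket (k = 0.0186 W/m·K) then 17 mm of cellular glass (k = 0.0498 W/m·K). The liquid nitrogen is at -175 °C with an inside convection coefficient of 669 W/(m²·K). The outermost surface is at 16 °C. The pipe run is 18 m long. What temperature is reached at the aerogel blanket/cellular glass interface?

Radial resistances (cylindrical: R_cond = ln(r_o/r_i)/(2πkL), R_conv = 1/(h·2πrL)):
R_inner film = 1/(h_i·2πr₁L) = 1/(669×2π×0.013×18) = 0.001017 K/W
R_aluminium pipe wall = ln(17.9/13)/(2π×214×18) = 1.322×10^-5 K/W
R_aerogel blanket = ln(57.9/17.9)/(2π×0.0186×18) = 0.558 K/W
R_cellular glass = ln(74.9/57.9)/(2π×0.0498×18) = 0.04571 K/W
R_total = 0.6048 K/W
Q = ΔT/R_total = 191/0.6048
Q = 316 W
T_interface = T_inner + Q·ΣR(inner→interface) = -175 + 316×0.5591

T ≈ 1.56 °C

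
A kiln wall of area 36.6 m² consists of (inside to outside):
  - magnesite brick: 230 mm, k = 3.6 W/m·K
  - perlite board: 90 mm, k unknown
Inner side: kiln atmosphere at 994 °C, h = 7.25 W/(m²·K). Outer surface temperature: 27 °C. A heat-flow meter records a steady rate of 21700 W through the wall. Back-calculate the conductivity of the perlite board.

Treating each layer as a thermal resistance in series:
R_inner film = 1/(h_i·A) = 1/(7.25×36.6) = 0.003769 K/W
R_magnesite brick = L/(kA) = 0.23/(3.6×36.6) = 0.001746 K/W
Sum of known resistances R_other = 0.005514 K/W
Total R = ΔT/Q = 967/21700 = 0.04456 K/W
R_perlite board = R_total − R_other = 0.03905 K/W
k = L/(R·A) = 0.09/(0.03905×36.6)

k ≈ 0.063 W/(m·K)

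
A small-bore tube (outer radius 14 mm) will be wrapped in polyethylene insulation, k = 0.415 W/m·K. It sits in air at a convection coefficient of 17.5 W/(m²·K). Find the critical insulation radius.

r_cr ≈ 23.7 mm

For a cylinder r_cr = k/h = 0.415/17.5
r_cr = 23.7 mm; since the bare radius (14 mm) is below r_cr, adding a thin layer of insulation will *increase* heat loss.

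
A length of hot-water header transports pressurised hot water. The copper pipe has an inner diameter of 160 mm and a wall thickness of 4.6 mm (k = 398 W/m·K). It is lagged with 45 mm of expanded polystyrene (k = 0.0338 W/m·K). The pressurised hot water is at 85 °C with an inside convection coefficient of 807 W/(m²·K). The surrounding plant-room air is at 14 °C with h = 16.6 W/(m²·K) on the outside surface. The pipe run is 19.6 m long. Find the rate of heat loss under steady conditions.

Per-layer cylindrical resistances, series-summed:
R_inner film = 1/(h_i·2πr₁L) = 1/(807×2π×0.08×19.6) = 1.258×10^-4 K/W
R_copper pipe wall = ln(84.6/80)/(2π×398×19.6) = 1.141×10^-6 K/W
R_expanded polystyrene = ln(129.6/84.6)/(2π×0.0338×19.6) = 0.1025 K/W
R_outer film = 1/(h_o·2πr_oL) = 1/(16.6×2π×0.1296×19.6) = 0.003774 K/W
R_total = 0.1064 K/W
Q = ΔT/R_total = 71/0.1064

Q ≈ 667 W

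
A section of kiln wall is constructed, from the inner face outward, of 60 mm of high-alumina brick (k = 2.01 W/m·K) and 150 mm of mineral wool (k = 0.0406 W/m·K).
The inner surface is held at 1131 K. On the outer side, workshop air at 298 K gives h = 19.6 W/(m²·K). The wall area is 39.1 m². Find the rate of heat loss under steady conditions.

Q ≈ 8630 W

Series thermal resistances:
R_high-alumina brick = L/(kA) = 0.06/(2.01×39.1) = 7.634×10^-4 K/W
R_mineral wool = L/(kA) = 0.15/(0.0406×39.1) = 0.09449 K/W
R_outer film = 1/(h_o·A) = 1/(19.6×39.1) = 0.001305 K/W
R_total = 0.09656 K/W
Q = ΔT / R_total = 833 / 0.09656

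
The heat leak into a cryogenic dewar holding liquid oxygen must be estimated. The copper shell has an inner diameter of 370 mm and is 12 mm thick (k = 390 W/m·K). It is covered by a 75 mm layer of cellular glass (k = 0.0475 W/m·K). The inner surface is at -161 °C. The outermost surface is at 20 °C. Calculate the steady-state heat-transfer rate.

Each spherical layer contributes R = (1/r_i − 1/r_o)/(4πk):
R_copper shell = (1/0.185 − 1/0.197)/(4π×390) = 6.718×10^-5 K/W
R_cellular glass = (1/0.197 − 1/0.272)/(4π×0.0475) = 2.345 K/W
R_total = 2.345 K/W
Q = ΔT/R_total = 181/2.345

Q ≈ 77.2 W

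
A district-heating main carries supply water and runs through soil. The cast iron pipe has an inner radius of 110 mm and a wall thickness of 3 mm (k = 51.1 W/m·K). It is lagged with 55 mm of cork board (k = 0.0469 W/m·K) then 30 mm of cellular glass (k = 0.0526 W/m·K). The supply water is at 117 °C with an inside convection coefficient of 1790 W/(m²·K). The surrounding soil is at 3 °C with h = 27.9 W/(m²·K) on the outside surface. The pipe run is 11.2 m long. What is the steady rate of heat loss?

For a radial system each layer contributes R = ln(r_out/r_in)/(2πkL); films add R = 1/(hA).
R_inner film = 1/(h_i·2πr₁L) = 1/(1790×2π×0.11×11.2) = 7.217×10^-5 K/W
R_cast iron pipe wall = ln(113/110)/(2π×51.1×11.2) = 7.483×10^-6 K/W
R_cork board = ln(168/113)/(2π×0.0469×11.2) = 0.1202 K/W
R_cellular glass = ln(198/168)/(2π×0.0526×11.2) = 0.04439 K/W
R_outer film = 1/(h_o·2πr_oL) = 1/(27.9×2π×0.198×11.2) = 0.002572 K/W
R_total = 0.1672 K/W
Q = ΔT/R_total = 114/0.1672

Q ≈ 682 W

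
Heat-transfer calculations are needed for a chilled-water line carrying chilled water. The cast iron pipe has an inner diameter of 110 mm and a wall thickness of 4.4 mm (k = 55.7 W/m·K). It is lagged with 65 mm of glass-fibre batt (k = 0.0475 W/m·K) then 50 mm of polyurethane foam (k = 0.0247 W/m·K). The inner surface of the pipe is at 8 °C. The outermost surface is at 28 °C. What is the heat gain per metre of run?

Radial resistances (cylindrical: R_cond = ln(r_o/r_i)/(2πkL), R_conv = 1/(h·2πrL)):
R_cast iron pipe wall = ln(59.4/55)/(2π×55.7×1) = 2.199×10^-4 K/W
R_glass-fibre batt = ln(124.4/59.4)/(2π×0.0475×1) = 2.477 K/W
R_polyurethane foam = ln(174.4/124.4)/(2π×0.0247×1) = 2.177 K/W
R_total = 4.654 K/W
Q = ΔT/R_total = 20/4.654

q′ ≈ 4.3 W/m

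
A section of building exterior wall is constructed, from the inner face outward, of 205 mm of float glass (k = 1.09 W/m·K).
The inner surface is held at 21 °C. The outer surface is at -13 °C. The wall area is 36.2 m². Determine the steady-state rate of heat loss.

Q ≈ 6540 W

Series thermal resistances:
R_float glass = L/(kA) = 0.205/(1.09×36.2) = 0.005195 K/W
R_total = 0.005195 K/W
Q = ΔT / R_total = 34 / 0.005195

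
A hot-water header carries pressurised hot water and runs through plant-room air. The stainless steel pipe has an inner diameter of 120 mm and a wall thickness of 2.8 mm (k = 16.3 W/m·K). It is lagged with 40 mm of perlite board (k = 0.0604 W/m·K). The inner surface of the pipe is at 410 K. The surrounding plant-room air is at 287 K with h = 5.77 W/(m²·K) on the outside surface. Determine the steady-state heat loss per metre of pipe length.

q′ ≈ 78.5 W/m

Treating each annulus and film as a series resistance:
R_stainless steel pipe wall = ln(62.8/60)/(2π×16.3×1) = 4.453×10^-4 K/W
R_perlite board = ln(102.8/62.8)/(2π×0.0604×1) = 1.299 K/W
R_outer film = 1/(h_o·2πr_oL) = 1/(5.77×2π×0.1028×1) = 0.2683 K/W
R_total = 1.567 K/W
Q = ΔT/R_total = 123/1.567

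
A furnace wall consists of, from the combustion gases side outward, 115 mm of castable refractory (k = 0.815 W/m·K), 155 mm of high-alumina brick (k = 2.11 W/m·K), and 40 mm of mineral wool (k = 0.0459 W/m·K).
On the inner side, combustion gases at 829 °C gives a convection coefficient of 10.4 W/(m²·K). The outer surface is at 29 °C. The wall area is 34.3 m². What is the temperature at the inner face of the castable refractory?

Model the wall as resistances in series:
R_inner film = 1/(h_i·A) = 1/(10.4×34.3) = 0.002803 K/W
R_castable refractory = L/(kA) = 0.115/(0.815×34.3) = 0.004114 K/W
R_high-alumina brick = L/(kA) = 0.155/(2.11×34.3) = 0.002142 K/W
R_mineral wool = L/(kA) = 0.04/(0.0459×34.3) = 0.02541 K/W
R_total = 0.03447 K/W;  Q = ΔT/R_total = 800/0.03447 = 23210 W
T_interface = T_inner − Q·ΣR(inner→interface) = 829 − 23200×0.002803

T ≈ 764 °C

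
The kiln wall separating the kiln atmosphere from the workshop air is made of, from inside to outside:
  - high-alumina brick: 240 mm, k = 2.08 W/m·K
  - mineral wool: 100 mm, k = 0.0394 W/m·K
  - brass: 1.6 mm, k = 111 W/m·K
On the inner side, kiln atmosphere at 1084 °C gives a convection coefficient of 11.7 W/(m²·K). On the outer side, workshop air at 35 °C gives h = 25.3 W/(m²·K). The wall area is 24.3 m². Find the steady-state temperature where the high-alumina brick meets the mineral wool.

T ≈ 1010 °C

Model the wall as resistances in series:
R_inner film = 1/(h_i·A) = 1/(11.7×24.3) = 0.003517 K/W
R_high-alumina brick = L/(kA) = 0.24/(2.08×24.3) = 0.004748 K/W
R_mineral wool = L/(kA) = 0.1/(0.0394×24.3) = 0.1044 K/W
R_brass = L/(kA) = 0.0016/(111×24.3) = 5.932×10^-7 K/W
R_outer film = 1/(h_o·A) = 1/(25.3×24.3) = 0.001627 K/W
R_total = 0.1143 K/W;  Q = ΔT/R_total = 1049/0.1143 = 9174 W
T_interface = T_inner − Q·ΣR(inner→interface) = 1084 − 9170×0.008266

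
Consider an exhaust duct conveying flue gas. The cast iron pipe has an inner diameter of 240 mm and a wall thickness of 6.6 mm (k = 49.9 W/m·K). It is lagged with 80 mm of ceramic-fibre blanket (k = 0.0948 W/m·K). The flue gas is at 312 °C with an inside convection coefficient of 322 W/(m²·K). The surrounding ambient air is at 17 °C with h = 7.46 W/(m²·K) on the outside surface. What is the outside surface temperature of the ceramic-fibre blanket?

T ≈ 49.8 °C

Per-layer cylindrical resistances, series-summed:
R_inner film = 1/(h_i·2πr₁L) = 1/(322×2π×0.12×1) = 0.004119 K/W
R_cast iron pipe wall = ln(126.6/120)/(2π×49.9×1) = 1.708×10^-4 K/W
R_ceramic-fibre blanket = ln(206.6/126.6)/(2π×0.0948×1) = 0.8222 K/W
R_outer film = 1/(h_o·2πr_oL) = 1/(7.46×2π×0.2066×1) = 0.1033 K/W
R_total = 0.9298 K/W
Q = ΔT/R_total = 295/0.9298
Q = 317 W/m
T_interface = T_inner − Q·ΣR(inner→interface) = 312 − 317×0.8265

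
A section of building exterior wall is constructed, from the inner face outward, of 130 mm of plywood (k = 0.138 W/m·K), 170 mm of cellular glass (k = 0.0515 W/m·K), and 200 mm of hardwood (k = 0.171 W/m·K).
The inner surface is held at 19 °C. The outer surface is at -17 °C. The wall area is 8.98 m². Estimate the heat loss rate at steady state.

Using the resistance-network approach (series):
R_plywood = L/(kA) = 0.13/(0.138×8.98) = 0.1049 K/W
R_cellular glass = L/(kA) = 0.17/(0.0515×8.98) = 0.3676 K/W
R_hardwood = L/(kA) = 0.2/(0.171×8.98) = 0.1302 K/W
R_total = 0.6027 K/W
Q = ΔT / R_total = 36 / 0.6027

Q ≈ 59.7 W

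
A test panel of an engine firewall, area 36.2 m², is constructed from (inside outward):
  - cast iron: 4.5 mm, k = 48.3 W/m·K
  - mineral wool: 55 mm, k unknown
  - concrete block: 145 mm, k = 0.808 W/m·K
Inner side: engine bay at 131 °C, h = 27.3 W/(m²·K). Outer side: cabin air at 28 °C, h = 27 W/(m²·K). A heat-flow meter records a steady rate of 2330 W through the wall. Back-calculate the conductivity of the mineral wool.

k ≈ 0.0408 W/(m·K)

Treating each layer as a thermal resistance in series:
R_inner film = 1/(h_i·A) = 1/(27.3×36.2) = 0.001012 K/W
R_cast iron = L/(kA) = 0.0045/(48.3×36.2) = 2.574×10^-6 K/W
R_concrete block = L/(kA) = 0.145/(0.808×36.2) = 0.004957 K/W
R_outer film = 1/(h_o·A) = 1/(27×36.2) = 0.001023 K/W
Sum of known resistances R_other = 0.006995 K/W
Total R = ΔT/Q = 103/2330 = 0.04421 K/W
R_mineral wool = R_total − R_other = 0.03721 K/W
k = L/(R·A) = 0.055/(0.03721×36.2)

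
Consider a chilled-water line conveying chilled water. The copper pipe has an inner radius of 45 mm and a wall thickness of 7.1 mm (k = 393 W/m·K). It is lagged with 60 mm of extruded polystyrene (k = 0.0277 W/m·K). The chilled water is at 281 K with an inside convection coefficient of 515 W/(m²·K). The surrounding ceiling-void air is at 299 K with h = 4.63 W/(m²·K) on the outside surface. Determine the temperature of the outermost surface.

Radial resistances (cylindrical: R_cond = ln(r_o/r_i)/(2πkL), R_conv = 1/(h·2πrL)):
R_inner film = 1/(h_i·2πr₁L) = 1/(515×2π×0.045×1) = 0.006868 K/W
R_copper pipe wall = ln(52.1/45)/(2π×393×1) = 5.933×10^-5 K/W
R_extruded polystyrene = ln(112.1/52.1)/(2π×0.0277×1) = 4.402 K/W
R_outer film = 1/(h_o·2πr_oL) = 1/(4.63×2π×0.1121×1) = 0.3066 K/W
R_total = 4.716 K/W
Q = ΔT/R_total = 18/4.716
Q = 3.82 W/m
T_interface = T_inner + Q·ΣR(inner→interface) = 281 + 3.82×4.409

T ≈ 298 K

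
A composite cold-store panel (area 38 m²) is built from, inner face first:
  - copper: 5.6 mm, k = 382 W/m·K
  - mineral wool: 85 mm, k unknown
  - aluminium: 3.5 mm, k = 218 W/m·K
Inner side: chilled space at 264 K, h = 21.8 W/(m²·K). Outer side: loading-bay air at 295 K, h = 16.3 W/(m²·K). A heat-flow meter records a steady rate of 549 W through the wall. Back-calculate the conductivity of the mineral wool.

k ≈ 0.0417 W/(m·K)

Thermal resistances in series:
R_inner film = 1/(h_i·A) = 1/(21.8×38) = 0.001207 K/W
R_copper = L/(kA) = 0.0056/(382×38) = 3.858×10^-7 K/W
R_aluminium = L/(kA) = 0.0035/(218×38) = 4.225×10^-7 K/W
R_outer film = 1/(h_o·A) = 1/(16.3×38) = 0.001614 K/W
Sum of known resistances R_other = 0.002822 K/W
Total R = ΔT/Q = 31/549 = 0.05647 K/W
R_mineral wool = R_total − R_other = 0.05364 K/W
k = L/(R·A) = 0.085/(0.05364×38)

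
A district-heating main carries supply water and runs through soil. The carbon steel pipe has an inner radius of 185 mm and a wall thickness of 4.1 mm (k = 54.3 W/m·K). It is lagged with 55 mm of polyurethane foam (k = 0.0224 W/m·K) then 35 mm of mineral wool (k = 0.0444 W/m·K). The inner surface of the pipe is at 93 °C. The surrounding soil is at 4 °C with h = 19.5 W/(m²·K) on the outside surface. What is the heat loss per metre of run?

q′ ≈ 38.3 W/m

For a radial system each layer contributes R = ln(r_out/r_in)/(2πkL); films add R = 1/(hA).
R_carbon steel pipe wall = ln(189.1/185)/(2π×54.3×1) = 6.425×10^-5 K/W
R_polyurethane foam = ln(244.1/189.1)/(2π×0.0224×1) = 1.814 K/W
R_mineral wool = ln(279.1/244.1)/(2π×0.0444×1) = 0.4803 K/W
R_outer film = 1/(h_o·2πr_oL) = 1/(19.5×2π×0.2791×1) = 0.02924 K/W
R_total = 2.324 K/W
Q = ΔT/R_total = 89/2.324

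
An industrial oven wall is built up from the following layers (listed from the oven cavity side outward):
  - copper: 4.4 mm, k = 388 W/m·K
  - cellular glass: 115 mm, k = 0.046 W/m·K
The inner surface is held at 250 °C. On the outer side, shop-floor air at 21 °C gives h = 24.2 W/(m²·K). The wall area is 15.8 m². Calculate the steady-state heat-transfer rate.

Model the wall as resistances in series:
R_copper = L/(kA) = 0.0044/(388×15.8) = 7.177×10^-7 K/W
R_cellular glass = L/(kA) = 0.115/(0.046×15.8) = 0.1582 K/W
R_outer film = 1/(h_o·A) = 1/(24.2×15.8) = 0.002615 K/W
R_total = 0.1608 K/W
Q = ΔT / R_total = 229 / 0.1608

Q ≈ 1420 W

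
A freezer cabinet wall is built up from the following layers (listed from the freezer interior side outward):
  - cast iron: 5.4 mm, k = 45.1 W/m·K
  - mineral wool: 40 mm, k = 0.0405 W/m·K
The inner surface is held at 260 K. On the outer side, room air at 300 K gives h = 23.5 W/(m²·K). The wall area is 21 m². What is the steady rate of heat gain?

Model the wall as resistances in series:
R_cast iron = L/(kA) = 0.0054/(45.1×21) = 5.702×10^-6 K/W
R_mineral wool = L/(kA) = 0.04/(0.0405×21) = 0.04703 K/W
R_outer film = 1/(h_o·A) = 1/(23.5×21) = 0.002026 K/W
R_total = 0.04906 K/W
Q = ΔT / R_total = 40 / 0.04906

Q ≈ 815 W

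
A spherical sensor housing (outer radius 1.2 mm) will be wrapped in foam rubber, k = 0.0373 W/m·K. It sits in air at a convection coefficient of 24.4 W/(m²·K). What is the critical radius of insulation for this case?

For a sphere r_cr = 2k/h = 2×0.0373/24.4
r_cr = 3.06 mm; since the bare radius (1.2 mm) is below r_cr, adding a thin layer of insulation will *increase* heat loss.

r_cr ≈ 3.06 mm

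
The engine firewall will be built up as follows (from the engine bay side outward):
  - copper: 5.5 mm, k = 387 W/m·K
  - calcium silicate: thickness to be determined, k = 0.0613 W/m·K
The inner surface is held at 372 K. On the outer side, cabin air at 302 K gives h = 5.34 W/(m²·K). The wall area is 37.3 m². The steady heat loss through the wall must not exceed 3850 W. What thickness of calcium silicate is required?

Treating each layer as a thermal resistance in series:
R_copper = L/(kA) = 0.0055/(387×37.3) = 3.81×10^-7 K/W
R_outer film = 1/(h_o·A) = 1/(5.34×37.3) = 0.005021 K/W
Sum of the known resistances R_other = 0.005021 K/W
Required total resistance R_tot = ΔT/Q_allow = 70/3850 = 0.01818 K/W
R_calcium silicate = R_tot − R_other = 0.01316 K/W
L = R·k·A = 0.01316×0.0613×37.3

L ≈ 30.1 mm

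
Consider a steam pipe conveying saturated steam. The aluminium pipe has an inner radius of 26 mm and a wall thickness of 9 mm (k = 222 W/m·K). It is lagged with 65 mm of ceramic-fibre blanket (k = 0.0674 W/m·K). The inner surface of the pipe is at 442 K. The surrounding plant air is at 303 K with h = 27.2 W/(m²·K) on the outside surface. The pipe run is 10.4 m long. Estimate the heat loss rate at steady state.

Radial resistances (cylindrical: R_cond = ln(r_o/r_i)/(2πkL), R_conv = 1/(h·2πrL)):
R_aluminium pipe wall = ln(35/26)/(2π×222×10.4) = 2.049×10^-5 K/W
R_ceramic-fibre blanket = ln(100/35)/(2π×0.0674×10.4) = 0.2384 K/W
R_outer film = 1/(h_o·2πr_oL) = 1/(27.2×2π×0.1×10.4) = 0.005626 K/W
R_total = 0.244 K/W
Q = ΔT/R_total = 139/0.244

Q ≈ 570 W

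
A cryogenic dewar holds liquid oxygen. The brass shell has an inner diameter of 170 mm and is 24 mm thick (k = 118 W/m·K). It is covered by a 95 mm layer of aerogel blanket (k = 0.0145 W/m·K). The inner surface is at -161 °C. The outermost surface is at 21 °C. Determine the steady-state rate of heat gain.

Spherical conduction: R = (1/r_in − 1/r_out)/(4πk) per layer; series-sum.
R_brass shell = (1/0.085 − 1/0.109)/(4π×118) = 0.001747 K/W
R_aerogel blanket = (1/0.109 − 1/0.204)/(4π×0.0145) = 23.45 K/W
R_total = 23.45 K/W
Q = ΔT/R_total = 182/23.45

Q ≈ 7.76 W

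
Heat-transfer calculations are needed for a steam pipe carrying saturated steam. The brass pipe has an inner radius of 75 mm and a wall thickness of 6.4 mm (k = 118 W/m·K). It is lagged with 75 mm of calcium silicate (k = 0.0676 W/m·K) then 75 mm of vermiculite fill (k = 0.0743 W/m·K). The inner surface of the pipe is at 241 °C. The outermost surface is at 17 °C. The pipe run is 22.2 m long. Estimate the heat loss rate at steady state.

Q ≈ 2090 W

Radial resistances (cylindrical: R_cond = ln(r_o/r_i)/(2πkL), R_conv = 1/(h·2πrL)):
R_brass pipe wall = ln(81.4/75)/(2π×118×22.2) = 4.975×10^-6 K/W
R_calcium silicate = ln(156.4/81.4)/(2π×0.0676×22.2) = 0.06926 K/W
R_vermiculite fill = ln(231.4/156.4)/(2π×0.0743×22.2) = 0.0378 K/W
R_total = 0.1071 K/W
Q = ΔT/R_total = 224/0.1071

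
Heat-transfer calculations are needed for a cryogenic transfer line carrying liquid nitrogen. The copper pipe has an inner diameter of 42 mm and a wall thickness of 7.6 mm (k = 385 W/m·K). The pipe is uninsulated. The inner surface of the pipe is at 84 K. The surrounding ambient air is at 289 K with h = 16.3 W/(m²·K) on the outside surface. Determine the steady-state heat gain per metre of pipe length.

Radial resistances (cylindrical: R_cond = ln(r_o/r_i)/(2πkL), R_conv = 1/(h·2πrL)):
R_copper pipe wall = ln(28.6/21)/(2π×385×1) = 1.277×10^-4 K/W
R_outer film = 1/(h_o·2πr_oL) = 1/(16.3×2π×0.0286×1) = 0.3414 K/W
R_total = 0.3415 K/W
Q = ΔT/R_total = 205/0.3415

q′ ≈ 600 W/m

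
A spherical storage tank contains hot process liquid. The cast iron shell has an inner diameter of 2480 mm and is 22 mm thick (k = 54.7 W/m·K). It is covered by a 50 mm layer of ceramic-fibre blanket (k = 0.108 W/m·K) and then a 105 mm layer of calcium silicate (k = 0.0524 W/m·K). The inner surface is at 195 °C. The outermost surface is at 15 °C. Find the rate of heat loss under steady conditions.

Q ≈ 1670 W

Spherical conduction: R = (1/r_in − 1/r_out)/(4πk) per layer; series-sum.
R_cast iron shell = (1/1.24 − 1/1.262)/(4π×54.7) = 2.045×10^-5 K/W
R_ceramic-fibre blanket = (1/1.262 − 1/1.312)/(4π×0.108) = 0.02225 K/W
R_calcium silicate = (1/1.312 − 1/1.417)/(4π×0.0524) = 0.08577 K/W
R_total = 0.108 K/W
Q = ΔT/R_total = 180/0.108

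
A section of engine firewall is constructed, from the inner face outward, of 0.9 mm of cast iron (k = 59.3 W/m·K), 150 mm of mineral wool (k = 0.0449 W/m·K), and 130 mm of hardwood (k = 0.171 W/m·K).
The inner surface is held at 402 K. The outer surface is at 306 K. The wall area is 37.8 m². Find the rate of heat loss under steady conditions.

Q ≈ 885 W

Using the resistance-network approach (series):
R_cast iron = L/(kA) = 0.0009/(59.3×37.8) = 4.015×10^-7 K/W
R_mineral wool = L/(kA) = 0.15/(0.0449×37.8) = 0.08838 K/W
R_hardwood = L/(kA) = 0.13/(0.171×37.8) = 0.02011 K/W
R_total = 0.1085 K/W
Q = ΔT / R_total = 96 / 0.1085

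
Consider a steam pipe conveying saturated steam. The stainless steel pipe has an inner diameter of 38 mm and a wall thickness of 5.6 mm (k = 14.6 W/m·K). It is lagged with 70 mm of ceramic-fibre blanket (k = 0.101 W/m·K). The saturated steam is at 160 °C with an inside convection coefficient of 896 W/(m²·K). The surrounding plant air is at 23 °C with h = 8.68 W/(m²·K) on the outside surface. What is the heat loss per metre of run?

Per-layer cylindrical resistances, series-summed:
R_inner film = 1/(h_i·2πr₁L) = 1/(896×2π×0.019×1) = 0.009349 K/W
R_stainless steel pipe wall = ln(24.6/19)/(2π×14.6×1) = 0.002816 K/W
R_ceramic-fibre blanket = ln(94.6/24.6)/(2π×0.101×1) = 2.122 K/W
R_outer film = 1/(h_o·2πr_oL) = 1/(8.68×2π×0.0946×1) = 0.1938 K/W
R_total = 2.328 K/W
Q = ΔT/R_total = 137/2.328

q′ ≈ 58.8 W/m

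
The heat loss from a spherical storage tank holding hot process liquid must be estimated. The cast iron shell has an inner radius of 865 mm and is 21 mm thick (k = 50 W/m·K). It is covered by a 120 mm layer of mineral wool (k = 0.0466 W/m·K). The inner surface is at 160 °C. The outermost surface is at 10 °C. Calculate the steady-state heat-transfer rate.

Spherical conduction: R = (1/r_in − 1/r_out)/(4πk) per layer; series-sum.
R_cast iron shell = (1/0.865 − 1/0.886)/(4π×50) = 4.361×10^-5 K/W
R_mineral wool = (1/0.886 − 1/1.006)/(4π×0.0466) = 0.2299 K/W
R_total = 0.23 K/W
Q = ΔT/R_total = 150/0.23

Q ≈ 652 W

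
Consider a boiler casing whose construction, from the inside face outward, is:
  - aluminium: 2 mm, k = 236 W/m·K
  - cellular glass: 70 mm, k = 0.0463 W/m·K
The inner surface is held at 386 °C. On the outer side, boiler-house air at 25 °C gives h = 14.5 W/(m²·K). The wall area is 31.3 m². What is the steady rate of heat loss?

Using the resistance-network approach (series):
R_aluminium = L/(kA) = 0.002/(236×31.3) = 2.708×10^-7 K/W
R_cellular glass = L/(kA) = 0.07/(0.0463×31.3) = 0.0483 K/W
R_outer film = 1/(h_o·A) = 1/(14.5×31.3) = 0.002203 K/W
R_total = 0.05051 K/W
Q = ΔT / R_total = 361 / 0.05051

Q ≈ 7150 W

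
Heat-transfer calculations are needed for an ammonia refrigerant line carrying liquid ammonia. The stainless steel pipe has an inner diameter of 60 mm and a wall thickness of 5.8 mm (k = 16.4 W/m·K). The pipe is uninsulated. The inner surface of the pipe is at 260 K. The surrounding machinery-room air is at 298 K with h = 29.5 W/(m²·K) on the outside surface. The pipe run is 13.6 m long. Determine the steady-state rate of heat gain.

For a radial system each layer contributes R = ln(r_out/r_in)/(2πkL); films add R = 1/(hA).
R_stainless steel pipe wall = ln(35.8/30)/(2π×16.4×13.6) = 1.261×10^-4 K/W
R_outer film = 1/(h_o·2πr_oL) = 1/(29.5×2π×0.0358×13.6) = 0.01108 K/W
R_total = 0.01121 K/W
Q = ΔT/R_total = 38/0.01121

Q ≈ 3390 W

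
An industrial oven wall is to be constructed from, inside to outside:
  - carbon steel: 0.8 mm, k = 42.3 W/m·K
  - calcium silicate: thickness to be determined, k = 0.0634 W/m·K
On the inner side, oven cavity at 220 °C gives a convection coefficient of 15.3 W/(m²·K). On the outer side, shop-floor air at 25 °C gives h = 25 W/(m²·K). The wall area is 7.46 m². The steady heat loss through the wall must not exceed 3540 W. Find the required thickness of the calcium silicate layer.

Treating each layer as a thermal resistance in series:
R_inner film = 1/(h_i·A) = 1/(15.3×7.46) = 0.008761 K/W
R_carbon steel = L/(kA) = 0.0008/(42.3×7.46) = 2.535×10^-6 K/W
R_outer film = 1/(h_o·A) = 1/(25×7.46) = 0.005362 K/W
Sum of the known resistances R_other = 0.01413 K/W
Required total resistance R_tot = ΔT/Q_allow = 195/3540 = 0.05508 K/W
R_calcium silicate = R_tot − R_other = 0.04096 K/W
L = R·k·A = 0.04096×0.0634×7.46

L ≈ 19.4 mm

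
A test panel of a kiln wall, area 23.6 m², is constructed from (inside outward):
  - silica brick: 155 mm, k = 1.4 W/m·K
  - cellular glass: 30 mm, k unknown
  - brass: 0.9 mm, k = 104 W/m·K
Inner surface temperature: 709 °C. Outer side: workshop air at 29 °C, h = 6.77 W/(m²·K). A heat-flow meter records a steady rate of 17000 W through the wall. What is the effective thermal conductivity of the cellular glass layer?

Model the wall as resistances in series:
R_silica brick = L/(kA) = 0.155/(1.4×23.6) = 0.004691 K/W
R_brass = L/(kA) = 0.0009/(104×23.6) = 3.667×10^-7 K/W
R_outer film = 1/(h_o·A) = 1/(6.77×23.6) = 0.006259 K/W
Sum of known resistances R_other = 0.01095 K/W
Total R = ΔT/Q = 680/17000 = 0.04 K/W
R_cellular glass = R_total − R_other = 0.02905 K/W
k = L/(R·A) = 0.03/(0.02905×23.6)

k ≈ 0.0438 W/(m·K)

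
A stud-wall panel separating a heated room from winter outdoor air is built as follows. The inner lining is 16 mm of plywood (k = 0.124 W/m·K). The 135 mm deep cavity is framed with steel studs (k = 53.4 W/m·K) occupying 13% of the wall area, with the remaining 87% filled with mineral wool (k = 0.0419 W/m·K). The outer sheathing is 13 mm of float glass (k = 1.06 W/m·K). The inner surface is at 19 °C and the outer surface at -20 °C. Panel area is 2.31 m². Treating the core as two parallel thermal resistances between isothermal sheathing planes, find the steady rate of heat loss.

Sheathing layers in series; stud and cavity paths in parallel between them.
R_inner = 0.016/(0.124×2.31) = 0.05586 K/W
R_stud  = 0.135/(53.4×0.13×2.31) = 0.008419 K/W
R_cav   = 0.135/(0.0419×0.87×2.31) = 1.603 K/W
1/R_core = 1/R_stud + 1/R_cav → R_core = 0.008375 K/W
R_outer = 0.013/(1.06×2.31) = 0.005309 K/W
R_total = 0.06954 K/W
Q = ΔT/R_total = 39/0.06954

Q ≈ 561 W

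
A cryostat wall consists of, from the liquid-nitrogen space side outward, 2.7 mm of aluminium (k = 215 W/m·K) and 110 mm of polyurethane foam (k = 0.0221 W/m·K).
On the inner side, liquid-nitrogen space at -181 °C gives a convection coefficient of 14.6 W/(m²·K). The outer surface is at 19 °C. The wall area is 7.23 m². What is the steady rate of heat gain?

Q ≈ 287 W

Using the resistance-network approach (series):
R_inner film = 1/(h_i·A) = 1/(14.6×7.23) = 0.009473 K/W
R_aluminium = L/(kA) = 0.0027/(215×7.23) = 1.737×10^-6 K/W
R_polyurethane foam = L/(kA) = 0.11/(0.0221×7.23) = 0.6884 K/W
R_total = 0.6979 K/W
Q = ΔT / R_total = 200 / 0.6979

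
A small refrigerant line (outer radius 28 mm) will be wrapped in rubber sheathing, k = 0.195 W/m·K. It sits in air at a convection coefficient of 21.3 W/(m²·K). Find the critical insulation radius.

r_cr ≈ 9.15 mm

For a cylinder r_cr = k/h = 0.195/21.3
r_cr = 9.15 mm; since the bare radius (28 mm) is above r_cr, any added insulation will reduce heat loss.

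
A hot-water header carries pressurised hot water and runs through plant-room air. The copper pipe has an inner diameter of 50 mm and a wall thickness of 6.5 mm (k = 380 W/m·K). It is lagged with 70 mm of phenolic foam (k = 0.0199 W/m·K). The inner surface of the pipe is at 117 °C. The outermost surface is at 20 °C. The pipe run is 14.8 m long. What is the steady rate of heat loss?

For a radial system each layer contributes R = ln(r_out/r_in)/(2πkL); films add R = 1/(hA).
R_copper pipe wall = ln(31.5/25)/(2π×380×14.8) = 6.54×10^-6 K/W
R_phenolic foam = ln(101.5/31.5)/(2π×0.0199×14.8) = 0.6323 K/W
R_total = 0.6323 K/W
Q = ΔT/R_total = 97/0.6323

Q ≈ 153 W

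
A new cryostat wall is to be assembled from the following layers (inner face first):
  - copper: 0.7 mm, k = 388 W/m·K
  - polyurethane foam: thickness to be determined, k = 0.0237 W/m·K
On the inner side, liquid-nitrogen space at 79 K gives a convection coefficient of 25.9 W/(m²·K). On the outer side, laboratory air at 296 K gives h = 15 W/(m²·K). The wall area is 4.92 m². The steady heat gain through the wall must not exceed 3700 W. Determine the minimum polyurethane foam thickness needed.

Thermal resistances in series:
R_inner film = 1/(h_i·A) = 1/(25.9×4.92) = 0.007848 K/W
R_copper = L/(kA) = 0.0007/(388×4.92) = 3.667×10^-7 K/W
R_outer film = 1/(h_o·A) = 1/(15×4.92) = 0.01355 K/W
Sum of the known resistances R_other = 0.0214 K/W
Required total resistance R_tot = ΔT/Q_allow = 217/3700 = 0.05865 K/W
R_polyurethane foam = R_tot − R_other = 0.03725 K/W
L = R·k·A = 0.03725×0.0237×4.92

L ≈ 4.34 mm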